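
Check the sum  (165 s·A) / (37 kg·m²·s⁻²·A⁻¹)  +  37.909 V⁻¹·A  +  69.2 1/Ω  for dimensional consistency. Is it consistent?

Yes

Reduce each to base SI dimensions:
  (165 s·A) / (37 kg·m²·s⁻²·A⁻¹):  [s·A] / [kg·m²·s⁻²·A⁻¹] = kg⁻¹·m⁻²·s³·A²
  37.909 V⁻¹·A:  A·V⁻¹ = A·(J·C⁻¹)⁻¹ = kg⁻¹·m⁻²·s³·A²
  69.2 1/Ω:  Ω⁻¹ = (V·A⁻¹)⁻¹ = kg⁻¹·m⁻²·s³·A²
Every term reduces to kg⁻¹·m⁻²·s³·A².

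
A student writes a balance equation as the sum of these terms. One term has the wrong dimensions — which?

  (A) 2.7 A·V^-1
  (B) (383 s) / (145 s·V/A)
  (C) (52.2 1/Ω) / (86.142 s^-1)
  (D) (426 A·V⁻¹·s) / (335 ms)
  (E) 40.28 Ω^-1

Dimensions:
  (A) A·V⁻¹ = A·(J·C⁻¹)⁻¹ = kg⁻¹·m⁻²·s³·A²
  (B) [s] / [kg·m²·s⁻²·A⁻²] = kg⁻¹·m⁻²·s³·A²
  (C) [kg⁻¹·m⁻²·s³·A²] / [s⁻¹] = kg⁻¹·m⁻²·s⁴·A²
  (D) [kg⁻¹·m⁻²·s⁴·A²] / [s] = kg⁻¹·m⁻²·s³·A²
  (E) Ω⁻¹ = (V·A⁻¹)⁻¹ = kg⁻¹·m⁻²·s³·A²
All reduce to kg⁻¹·m⁻²·s³·A² except (C), which is kg⁻¹·m⁻²·s⁴·A².

(C)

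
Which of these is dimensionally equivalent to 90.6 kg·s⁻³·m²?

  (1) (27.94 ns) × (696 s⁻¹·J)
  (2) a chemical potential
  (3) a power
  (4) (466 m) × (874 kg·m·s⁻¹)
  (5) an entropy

Reference: kg·m²·s⁻³.
Each option:
  (1) [s] · [kg·m²·s⁻³] = kg·m²·s⁻²
  (2) [chemical potential] = kg·m²·s⁻²·mol⁻¹
  (3) [power] = kg·m²·s⁻³  ← same
  (4) [m] · [kg·m·s⁻¹] = kg·m²·s⁻¹
  (5) [entropy] = kg·m²·s⁻²·K⁻¹
Only (3) matches kg·m²·s⁻³.

(3)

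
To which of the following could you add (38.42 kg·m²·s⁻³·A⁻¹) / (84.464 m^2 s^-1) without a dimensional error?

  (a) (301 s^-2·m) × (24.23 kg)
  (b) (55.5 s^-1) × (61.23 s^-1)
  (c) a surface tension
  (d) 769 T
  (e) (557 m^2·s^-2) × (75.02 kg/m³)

Reference: [kg·m²·s⁻³·A⁻¹] / [m²·s⁻¹] = kg·s⁻²·A⁻¹.
Each option:
  (a) [m·s⁻²] · [kg] = kg·m·s⁻²
  (b) [s⁻¹] · [s⁻¹] = s⁻²
  (c) [surface tension] = kg·s⁻²
  (d) T = Wb·m⁻² = kg·s⁻²·A⁻¹  ← same
  (e) [m²·s⁻²] · [kg·m⁻³] = kg·m⁻¹·s⁻²
Only (d) matches kg·s⁻²·A⁻¹.

(d)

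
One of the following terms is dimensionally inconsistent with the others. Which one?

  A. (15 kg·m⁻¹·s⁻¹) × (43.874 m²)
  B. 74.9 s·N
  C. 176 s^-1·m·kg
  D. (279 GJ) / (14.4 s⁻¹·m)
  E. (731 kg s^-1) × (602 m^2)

In SI base units:
  A. [kg·m⁻¹·s⁻¹] · [m²] = kg·m·s⁻¹
  B. N·s = kg·m·s⁻²·s = kg·m·s⁻¹
  C. kg·m·s⁻¹
  D. [kg·m²·s⁻²] / [m·s⁻¹] = kg·m·s⁻¹
  E. [kg·s⁻¹] · [m²] = kg·m²·s⁻¹
All reduce to kg·m·s⁻¹ except E., which is kg·m²·s⁻¹.

E.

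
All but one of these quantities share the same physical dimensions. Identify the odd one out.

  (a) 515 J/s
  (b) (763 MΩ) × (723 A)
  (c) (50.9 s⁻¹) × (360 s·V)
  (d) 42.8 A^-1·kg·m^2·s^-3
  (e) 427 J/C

(a)

Reduce each to base SI dimensions:
  (a) J·s⁻¹ = N·m·s⁻¹ = kg·m²·s⁻³
  (b) [kg·m²·s⁻³·A⁻²] · [A] = kg·m²·s⁻³·A⁻¹
  (c) [s⁻¹] · [kg·m²·s⁻²·A⁻¹] = kg·m²·s⁻³·A⁻¹
  (d) kg·m²·s⁻³·A⁻¹
  (e) J·C⁻¹ = N·m·(s·A)⁻¹ = kg·m²·s⁻³·A⁻¹
All reduce to kg·m²·s⁻³·A⁻¹ except (a), which is kg·m²·s⁻³.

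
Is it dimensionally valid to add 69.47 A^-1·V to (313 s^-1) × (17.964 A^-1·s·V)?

Expand each in SI base units:
  69.47 A^-1·V:  V·A⁻¹ = J·C⁻¹·A⁻¹ = kg·m²·s⁻³·A⁻²
  (313 s^-1) × (17.964 A^-1·s·V):  [s⁻¹] · [kg·m²·s⁻²·A⁻²] = kg·m²·s⁻³·A⁻²
Both are kg·m²·s⁻³·A⁻², so they have the same dimensions and can be added.

Yes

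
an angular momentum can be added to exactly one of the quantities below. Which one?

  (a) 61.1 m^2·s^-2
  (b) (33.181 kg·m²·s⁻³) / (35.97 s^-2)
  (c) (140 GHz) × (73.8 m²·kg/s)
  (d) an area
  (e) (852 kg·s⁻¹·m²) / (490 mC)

(b)

Reference: [angular momentum] = kg·m²·s⁻¹.
Each option:
  (a) m²·s⁻²
  (b) [kg·m²·s⁻³] / [s⁻²] = kg·m²·s⁻¹  ← same
  (c) [s⁻¹] · [kg·m²·s⁻¹] = kg·m²·s⁻²
  (d) [area] = m²
  (e) [kg·m²·s⁻¹] / [s·A] = kg·m²·s⁻²·A⁻¹
Only (b) matches kg·m²·s⁻¹.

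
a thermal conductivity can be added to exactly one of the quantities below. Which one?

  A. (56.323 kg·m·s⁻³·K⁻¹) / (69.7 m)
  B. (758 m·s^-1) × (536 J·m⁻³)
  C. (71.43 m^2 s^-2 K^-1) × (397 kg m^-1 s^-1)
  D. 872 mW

C.

Reference: [thermal conductivity] = kg·m·s⁻³·K⁻¹.
Each option:
  A. [kg·m·s⁻³·K⁻¹] / [m] = kg·s⁻³·K⁻¹
  B. [m·s⁻¹] · [kg·m⁻¹·s⁻²] = kg·s⁻³
  C. [m²·s⁻²·K⁻¹] · [kg·m⁻¹·s⁻¹] = kg·m·s⁻³·K⁻¹  ← same
  D. W = J·s⁻¹ = kg·m²·s⁻³
Only C. matches kg·m·s⁻³·K⁻¹.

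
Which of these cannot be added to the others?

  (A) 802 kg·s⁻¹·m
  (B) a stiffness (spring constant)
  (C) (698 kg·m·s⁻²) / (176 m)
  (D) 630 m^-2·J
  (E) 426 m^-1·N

(A)

Reduce each to base SI dimensions:
  (A) kg·m·s⁻¹
  (B) [stiffness (spring constant)] = kg·s⁻²
  (C) [kg·m·s⁻²] / [m] = kg·s⁻²
  (D) J·m⁻² = N·m·m⁻² = kg·s⁻²
  (E) N·m⁻¹ = kg·m·s⁻²·m⁻¹ = kg·s⁻²
All reduce to kg·s⁻² except (A), which is kg·m·s⁻¹.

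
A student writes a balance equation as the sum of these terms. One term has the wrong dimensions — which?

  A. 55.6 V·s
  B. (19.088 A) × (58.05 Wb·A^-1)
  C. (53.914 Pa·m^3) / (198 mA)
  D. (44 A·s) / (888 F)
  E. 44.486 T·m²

Reduce each to base SI dimensions:
  A. V·s = J·C⁻¹·s = kg·m²·s⁻²·A⁻¹
  B. [A] · [kg·m²·s⁻²·A⁻²] = kg·m²·s⁻²·A⁻¹
  C. [kg·m²·s⁻²] / [A] = kg·m²·s⁻²·A⁻¹
  D. [s·A] / [kg⁻¹·m⁻²·s⁴·A²] = kg·m²·s⁻³·A⁻¹
  E. T·m² = Wb·m⁻²·m² = kg·m²·s⁻²·A⁻¹
All reduce to kg·m²·s⁻²·A⁻¹ except D., which is kg·m²·s⁻³·A⁻¹.

D.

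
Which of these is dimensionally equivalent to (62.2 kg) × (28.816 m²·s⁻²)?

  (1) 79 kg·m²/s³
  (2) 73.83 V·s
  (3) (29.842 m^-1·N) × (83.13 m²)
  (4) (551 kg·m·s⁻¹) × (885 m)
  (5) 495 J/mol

Reference: [kg] · [m²·s⁻²] = kg·m²·s⁻².
Each option:
  (1) kg·m²·s⁻³
  (2) V·s = J·C⁻¹·s = kg·m²·s⁻²·A⁻¹
  (3) [kg·s⁻²] · [m²] = kg·m²·s⁻²  ← same
  (4) [kg·m·s⁻¹] · [m] = kg·m²·s⁻¹
  (5) J·mol⁻¹ = N·m·mol⁻¹ = kg·m²·s⁻²·mol⁻¹
Only (3) matches kg·m²·s⁻².

(3)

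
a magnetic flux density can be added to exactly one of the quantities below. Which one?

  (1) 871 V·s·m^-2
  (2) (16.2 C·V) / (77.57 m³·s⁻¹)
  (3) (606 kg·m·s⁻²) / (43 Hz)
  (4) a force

(1)

Reference: [magnetic flux density] = kg·s⁻²·A⁻¹.
Each option:
  (1) V·s·m⁻² = J·C⁻¹·s·m⁻² = kg·s⁻²·A⁻¹  ← same
  (2) [kg·m²·s⁻²] / [m³·s⁻¹] = kg·m⁻¹·s⁻¹
  (3) [kg·m·s⁻²] / [s⁻¹] = kg·m·s⁻¹
  (4) [force] = kg·m·s⁻²
Only (1) matches kg·s⁻²·A⁻¹.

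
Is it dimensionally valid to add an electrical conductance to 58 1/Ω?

Expand each in SI base units:
  an electrical conductance:  [electrical conductance] = kg⁻¹·m⁻²·s³·A²
  58 1/Ω:  Ω⁻¹ = (V·A⁻¹)⁻¹ = kg⁻¹·m⁻²·s³·A²
Both are kg⁻¹·m⁻²·s³·A², so they have the same dimensions and can be added.

Yes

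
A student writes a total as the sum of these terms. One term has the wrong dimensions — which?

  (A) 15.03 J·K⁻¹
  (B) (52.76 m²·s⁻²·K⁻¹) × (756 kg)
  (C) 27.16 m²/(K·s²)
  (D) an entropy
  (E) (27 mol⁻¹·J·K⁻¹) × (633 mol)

(C)

Reduce each to base SI dimensions:
  (A) J·K⁻¹ = N·m·K⁻¹ = kg·m²·s⁻²·K⁻¹
  (B) [m²·s⁻²·K⁻¹] · [kg] = kg·m²·s⁻²·K⁻¹
  (C) m²·s⁻²·K⁻¹
  (D) [entropy] = kg·m²·s⁻²·K⁻¹
  (E) [kg·m²·s⁻²·K⁻¹·mol⁻¹] · [mol] = kg·m²·s⁻²·K⁻¹
All reduce to kg·m²·s⁻²·K⁻¹ except (C), which is m²·s⁻²·K⁻¹.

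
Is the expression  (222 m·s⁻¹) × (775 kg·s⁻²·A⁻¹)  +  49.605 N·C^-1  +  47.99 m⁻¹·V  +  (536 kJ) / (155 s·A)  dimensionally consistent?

No

Dimensions:
  (222 m·s⁻¹) × (775 kg·s⁻²·A⁻¹):  [m·s⁻¹] · [kg·s⁻²·A⁻¹] = kg·m·s⁻³·A⁻¹
  49.605 N·C^-1:  N·C⁻¹ = kg·m·s⁻²·(s·A)⁻¹ = kg·m·s⁻³·A⁻¹
  47.99 m⁻¹·V:  V·m⁻¹ = J·C⁻¹·m⁻¹ = kg·m·s⁻³·A⁻¹
  (536 kJ) / (155 s·A):  [kg·m²·s⁻²] / [s·A] = kg·m²·s⁻³·A⁻¹
The terms do not share a single dimension (kg·m²·s⁻³·A⁻¹ vs kg·m·s⁻³·A⁻¹).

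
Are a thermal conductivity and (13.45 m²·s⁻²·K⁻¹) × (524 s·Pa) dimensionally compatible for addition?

In SI base units:
  a thermal conductivity:  [thermal conductivity] = kg·m·s⁻³·K⁻¹
  (13.45 m²·s⁻²·K⁻¹) × (524 s·Pa):  [m²·s⁻²·K⁻¹] · [kg·m⁻¹·s⁻¹] = kg·m·s⁻³·K⁻¹
Both are kg·m·s⁻³·K⁻¹, so they have the same dimensions and can be added.

Yes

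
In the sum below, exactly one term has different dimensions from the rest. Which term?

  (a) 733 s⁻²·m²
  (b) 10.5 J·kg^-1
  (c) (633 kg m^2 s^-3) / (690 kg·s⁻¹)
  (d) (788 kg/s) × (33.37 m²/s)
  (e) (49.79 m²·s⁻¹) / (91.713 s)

Reduce each to base SI dimensions:
  (a) m²·s⁻²
  (b) J·kg⁻¹ = N·m·kg⁻¹ = m²·s⁻²
  (c) [kg·m²·s⁻³] / [kg·s⁻¹] = m²·s⁻²
  (d) [kg·s⁻¹] · [m²·s⁻¹] = kg·m²·s⁻²
  (e) [m²·s⁻¹] / [s] = m²·s⁻²
All reduce to m²·s⁻² except (d), which is kg·m²·s⁻².

(d)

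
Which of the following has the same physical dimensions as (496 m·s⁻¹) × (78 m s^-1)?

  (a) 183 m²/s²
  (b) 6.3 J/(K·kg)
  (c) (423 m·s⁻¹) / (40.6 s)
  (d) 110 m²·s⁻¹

(a)

Reference: [m·s⁻¹] · [m·s⁻¹] = m²·s⁻².
Each option:
  (a) m²·s⁻²  ← same
  (b) J·kg⁻¹·K⁻¹ = N·m·kg⁻¹·K⁻¹ = m²·s⁻²·K⁻¹
  (c) [m·s⁻¹] / [s] = m·s⁻²
  (d) m²·s⁻¹
Only (a) matches m²·s⁻².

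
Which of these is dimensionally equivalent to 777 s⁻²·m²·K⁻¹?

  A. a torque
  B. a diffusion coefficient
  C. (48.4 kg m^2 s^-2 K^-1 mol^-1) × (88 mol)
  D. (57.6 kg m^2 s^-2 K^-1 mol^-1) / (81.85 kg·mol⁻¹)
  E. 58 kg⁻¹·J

D.

Reference: m²·s⁻²·K⁻¹.
Each option:
  A. [torque] = kg·m²·s⁻²
  B. [diffusion coefficient] = m²·s⁻¹
  C. [kg·m²·s⁻²·K⁻¹·mol⁻¹] · [mol] = kg·m²·s⁻²·K⁻¹
  D. [kg·m²·s⁻²·K⁻¹·mol⁻¹] / [kg·mol⁻¹] = m²·s⁻²·K⁻¹  ← same
  E. J·kg⁻¹ = N·m·kg⁻¹ = m²·s⁻²
Only D. matches m²·s⁻²·K⁻¹.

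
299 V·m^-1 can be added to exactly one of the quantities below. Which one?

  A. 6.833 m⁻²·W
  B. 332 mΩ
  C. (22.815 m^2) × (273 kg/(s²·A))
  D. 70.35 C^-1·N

Reference: V·m⁻¹ = J·C⁻¹·m⁻¹ = kg·m·s⁻³·A⁻¹.
Each option:
  A. W·m⁻² = J·s⁻¹·m⁻² = kg·s⁻³
  B. Ω = V·A⁻¹ = kg·m²·s⁻³·A⁻²
  C. [m²] · [kg·s⁻²·A⁻¹] = kg·m²·s⁻²·A⁻¹
  D. N·C⁻¹ = kg·m·s⁻²·(s·A)⁻¹ = kg·m·s⁻³·A⁻¹  ← same
Only D. matches kg·m·s⁻³·A⁻¹.

D.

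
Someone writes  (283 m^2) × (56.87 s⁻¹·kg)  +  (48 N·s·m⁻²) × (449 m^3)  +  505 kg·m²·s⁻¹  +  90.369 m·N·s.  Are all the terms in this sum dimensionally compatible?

Yes

Dimensions:
  (283 m^2) × (56.87 s⁻¹·kg):  [m²] · [kg·s⁻¹] = kg·m²·s⁻¹
  (48 N·s·m⁻²) × (449 m^3):  [kg·m⁻¹·s⁻¹] · [m³] = kg·m²·s⁻¹
  505 kg·m²·s⁻¹:  kg·m²·s⁻¹
  90.369 m·N·s:  N·m·s = kg·m·s⁻²·m·s = kg·m²·s⁻¹
Every term reduces to kg·m²·s⁻¹.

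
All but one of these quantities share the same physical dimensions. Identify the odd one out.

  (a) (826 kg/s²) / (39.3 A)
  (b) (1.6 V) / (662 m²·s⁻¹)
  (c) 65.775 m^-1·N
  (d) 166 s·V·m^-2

(c)

Expand each in SI base units:
  (a) [kg·s⁻²] / [A] = kg·s⁻²·A⁻¹
  (b) [kg·m²·s⁻³·A⁻¹] / [m²·s⁻¹] = kg·s⁻²·A⁻¹
  (c) N·m⁻¹ = kg·m·s⁻²·m⁻¹ = kg·s⁻²
  (d) V·s·m⁻² = J·C⁻¹·s·m⁻² = kg·s⁻²·A⁻¹
All reduce to kg·s⁻²·A⁻¹ except (c), which is kg·s⁻².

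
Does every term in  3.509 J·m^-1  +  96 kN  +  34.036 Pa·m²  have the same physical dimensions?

Work out the base dimensions of each:
  3.509 J·m^-1:  J·m⁻¹ = N·m·m⁻¹ = kg·m·s⁻²
  96 kN:  N = kg·m·s⁻²
  34.036 Pa·m²:  Pa·m² = N·m⁻²·m² = kg·m·s⁻²
Every term reduces to kg·m·s⁻².

Yes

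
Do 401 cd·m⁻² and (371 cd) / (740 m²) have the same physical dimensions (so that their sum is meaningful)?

Yes

Dimensions:
  401 cd·m⁻²:  cd·m⁻² = m⁻²·cd
  (371 cd) / (740 m²):  [cd] / [m²] = m⁻²·cd
Both are m⁻²·cd, so they have the same dimensions and can be added.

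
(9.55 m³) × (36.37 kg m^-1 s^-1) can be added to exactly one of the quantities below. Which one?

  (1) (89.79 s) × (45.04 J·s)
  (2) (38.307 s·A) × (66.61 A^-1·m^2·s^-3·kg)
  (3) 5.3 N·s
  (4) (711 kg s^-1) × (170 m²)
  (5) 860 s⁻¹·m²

(4)

Reference: [m³] · [kg·m⁻¹·s⁻¹] = kg·m²·s⁻¹.
Each option:
  (1) [s] · [kg·m²·s⁻¹] = kg·m²
  (2) [s·A] · [kg·m²·s⁻³·A⁻¹] = kg·m²·s⁻²
  (3) N·s = kg·m·s⁻²·s = kg·m·s⁻¹
  (4) [kg·s⁻¹] · [m²] = kg·m²·s⁻¹  ← same
  (5) m²·s⁻¹
Only (4) matches kg·m²·s⁻¹.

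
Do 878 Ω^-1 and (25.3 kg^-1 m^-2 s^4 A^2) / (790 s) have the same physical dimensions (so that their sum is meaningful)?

Yes

Work out the base dimensions of each:
  878 Ω^-1:  Ω⁻¹ = (V·A⁻¹)⁻¹ = kg⁻¹·m⁻²·s³·A²
  (25.3 kg^-1 m^-2 s^4 A^2) / (790 s):  [kg⁻¹·m⁻²·s⁴·A²] / [s] = kg⁻¹·m⁻²·s³·A²
Both are kg⁻¹·m⁻²·s³·A², so they have the same dimensions and can be added.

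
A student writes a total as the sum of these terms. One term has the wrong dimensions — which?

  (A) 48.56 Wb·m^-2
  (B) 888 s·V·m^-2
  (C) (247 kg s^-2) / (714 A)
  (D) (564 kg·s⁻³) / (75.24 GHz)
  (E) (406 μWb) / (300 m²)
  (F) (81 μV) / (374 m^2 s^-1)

Expand each in SI base units:
  (A) Wb·m⁻² = V·s·m⁻² = kg·s⁻²·A⁻¹
  (B) V·s·m⁻² = J·C⁻¹·s·m⁻² = kg·s⁻²·A⁻¹
  (C) [kg·s⁻²] / [A] = kg·s⁻²·A⁻¹
  (D) [kg·s⁻³] / [s⁻¹] = kg·s⁻²
  (E) [kg·m²·s⁻²·A⁻¹] / [m²] = kg·s⁻²·A⁻¹
  (F) [kg·m²·s⁻³·A⁻¹] / [m²·s⁻¹] = kg·s⁻²·A⁻¹
All reduce to kg·s⁻²·A⁻¹ except (D), which is kg·s⁻².

(D)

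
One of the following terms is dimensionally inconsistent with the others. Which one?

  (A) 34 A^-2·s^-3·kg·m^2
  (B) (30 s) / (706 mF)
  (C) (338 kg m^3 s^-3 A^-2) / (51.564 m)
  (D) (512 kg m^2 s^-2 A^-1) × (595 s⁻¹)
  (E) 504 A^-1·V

Expand each in SI base units:
  (A) kg·m²·s⁻³·A⁻²
  (B) [s] / [kg⁻¹·m⁻²·s⁴·A²] = kg·m²·s⁻³·A⁻²
  (C) [kg·m³·s⁻³·A⁻²] / [m] = kg·m²·s⁻³·A⁻²
  (D) [kg·m²·s⁻²·A⁻¹] · [s⁻¹] = kg·m²·s⁻³·A⁻¹
  (E) V·A⁻¹ = J·C⁻¹·A⁻¹ = kg·m²·s⁻³·A⁻²
All reduce to kg·m²·s⁻³·A⁻² except (D), which is kg·m²·s⁻³·A⁻¹.

(D)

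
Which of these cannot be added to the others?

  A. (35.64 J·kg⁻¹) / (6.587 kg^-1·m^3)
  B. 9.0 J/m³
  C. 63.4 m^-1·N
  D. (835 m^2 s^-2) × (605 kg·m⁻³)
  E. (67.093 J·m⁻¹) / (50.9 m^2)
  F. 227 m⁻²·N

C.

Reduce each to base SI dimensions:
  A. [m²·s⁻²] / [kg⁻¹·m³] = kg·m⁻¹·s⁻²
  B. J·m⁻³ = N·m·m⁻³ = kg·m⁻¹·s⁻²
  C. N·m⁻¹ = kg·m·s⁻²·m⁻¹ = kg·s⁻²
  D. [m²·s⁻²] · [kg·m⁻³] = kg·m⁻¹·s⁻²
  E. [kg·m·s⁻²] / [m²] = kg·m⁻¹·s⁻²
  F. N·m⁻² = kg·m·s⁻²·m⁻² = kg·m⁻¹·s⁻²
All reduce to kg·m⁻¹·s⁻² except C., which is kg·s⁻².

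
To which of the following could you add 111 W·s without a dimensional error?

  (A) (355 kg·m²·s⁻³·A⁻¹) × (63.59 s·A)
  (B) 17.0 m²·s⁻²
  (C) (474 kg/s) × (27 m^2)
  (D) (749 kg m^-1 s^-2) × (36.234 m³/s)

Reference: W·s = J·s⁻¹·s = kg·m²·s⁻².
Each option:
  (A) [kg·m²·s⁻³·A⁻¹] · [s·A] = kg·m²·s⁻²  ← same
  (B) m²·s⁻²
  (C) [kg·s⁻¹] · [m²] = kg·m²·s⁻¹
  (D) [kg·m⁻¹·s⁻²] · [m³·s⁻¹] = kg·m²·s⁻³
Only (A) matches kg·m²·s⁻².

(A)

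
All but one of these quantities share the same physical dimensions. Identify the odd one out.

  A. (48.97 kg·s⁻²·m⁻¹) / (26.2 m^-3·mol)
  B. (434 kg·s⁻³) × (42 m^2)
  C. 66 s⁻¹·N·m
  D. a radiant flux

A.

In SI base units:
  A. [kg·m⁻¹·s⁻²] / [m⁻³·mol] = kg·m²·s⁻²·mol⁻¹
  B. [kg·s⁻³] · [m²] = kg·m²·s⁻³
  C. N·m·s⁻¹ = kg·m·s⁻²·m·s⁻¹ = kg·m²·s⁻³
  D. [radiant flux] = kg·m²·s⁻³
All reduce to kg·m²·s⁻³ except A., which is kg·m²·s⁻²·mol⁻¹.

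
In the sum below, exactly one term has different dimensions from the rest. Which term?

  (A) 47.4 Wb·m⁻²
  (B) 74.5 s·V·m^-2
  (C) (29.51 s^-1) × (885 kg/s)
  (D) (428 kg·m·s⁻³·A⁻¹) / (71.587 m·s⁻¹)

In SI base units:
  (A) Wb·m⁻² = V·s·m⁻² = kg·s⁻²·A⁻¹
  (B) V·s·m⁻² = J·C⁻¹·s·m⁻² = kg·s⁻²·A⁻¹
  (C) [s⁻¹] · [kg·s⁻¹] = kg·s⁻²
  (D) [kg·m·s⁻³·A⁻¹] / [m·s⁻¹] = kg·s⁻²·A⁻¹
All reduce to kg·s⁻²·A⁻¹ except (C), which is kg·s⁻².

(C)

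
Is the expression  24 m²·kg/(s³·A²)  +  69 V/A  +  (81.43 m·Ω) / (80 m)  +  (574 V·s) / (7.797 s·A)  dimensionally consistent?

Reduce each to base SI dimensions:
  24 m²·kg/(s³·A²):  kg·m²·s⁻³·A⁻²
  69 V/A:  V·A⁻¹ = J·C⁻¹·A⁻¹ = kg·m²·s⁻³·A⁻²
  (81.43 m·Ω) / (80 m):  [kg·m³·s⁻³·A⁻²] / [m] = kg·m²·s⁻³·A⁻²
  (574 V·s) / (7.797 s·A):  [kg·m²·s⁻²·A⁻¹] / [s·A] = kg·m²·s⁻³·A⁻²
Every term reduces to kg·m²·s⁻³·A⁻².

Yes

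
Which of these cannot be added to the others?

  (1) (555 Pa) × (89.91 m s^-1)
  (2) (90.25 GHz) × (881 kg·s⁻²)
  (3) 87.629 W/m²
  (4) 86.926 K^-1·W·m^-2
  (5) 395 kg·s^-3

(4)

In SI base units:
  (1) [kg·m⁻¹·s⁻²] · [m·s⁻¹] = kg·s⁻³
  (2) [s⁻¹] · [kg·s⁻²] = kg·s⁻³
  (3) W·m⁻² = J·s⁻¹·m⁻² = kg·s⁻³
  (4) W·m⁻²·K⁻¹ = J·s⁻¹·m⁻²·K⁻¹ = kg·s⁻³·K⁻¹
  (5) kg·s⁻³
All reduce to kg·s⁻³ except (4), which is kg·s⁻³·K⁻¹.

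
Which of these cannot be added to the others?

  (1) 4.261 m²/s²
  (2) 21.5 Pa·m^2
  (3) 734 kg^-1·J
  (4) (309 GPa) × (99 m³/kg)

Dimensions:
  (1) m²·s⁻²
  (2) Pa·m² = N·m⁻²·m² = kg·m·s⁻²
  (3) J·kg⁻¹ = N·m·kg⁻¹ = m²·s⁻²
  (4) [kg·m⁻¹·s⁻²] · [kg⁻¹·m³] = m²·s⁻²
All reduce to m²·s⁻² except (2), which is kg·m·s⁻².

(2)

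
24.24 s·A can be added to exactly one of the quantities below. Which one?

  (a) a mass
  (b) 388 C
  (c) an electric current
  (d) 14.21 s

Reference: A·s = s·A.
Each option:
  (a) [mass] = kg
  (b) C = s·A  ← same
  (c) [electric current] = A
  (d) s
Only (b) matches s·A.

(b)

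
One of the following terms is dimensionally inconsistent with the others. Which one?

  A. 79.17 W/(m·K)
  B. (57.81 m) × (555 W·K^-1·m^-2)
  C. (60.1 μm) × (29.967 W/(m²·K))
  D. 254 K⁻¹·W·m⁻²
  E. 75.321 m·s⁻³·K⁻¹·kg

D.

In SI base units:
  A. W·m⁻¹·K⁻¹ = J·s⁻¹·m⁻¹·K⁻¹ = kg·m·s⁻³·K⁻¹
  B. [m] · [kg·s⁻³·K⁻¹] = kg·m·s⁻³·K⁻¹
  C. [m] · [kg·s⁻³·K⁻¹] = kg·m·s⁻³·K⁻¹
  D. W·m⁻²·K⁻¹ = J·s⁻¹·m⁻²·K⁻¹ = kg·s⁻³·K⁻¹
  E. kg·m·s⁻³·K⁻¹
All reduce to kg·m·s⁻³·K⁻¹ except D., which is kg·s⁻³·K⁻¹.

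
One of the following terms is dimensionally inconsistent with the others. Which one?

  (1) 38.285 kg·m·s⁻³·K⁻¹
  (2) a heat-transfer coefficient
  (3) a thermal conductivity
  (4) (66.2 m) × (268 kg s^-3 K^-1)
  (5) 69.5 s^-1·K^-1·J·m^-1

(2)

Reduce each to base SI dimensions:
  (1) kg·m·s⁻³·K⁻¹
  (2) [heat-transfer coefficient] = kg·s⁻³·K⁻¹
  (3) [thermal conductivity] = kg·m·s⁻³·K⁻¹
  (4) [m] · [kg·s⁻³·K⁻¹] = kg·m·s⁻³·K⁻¹
  (5) J·s⁻¹·m⁻¹·K⁻¹ = N·m·s⁻¹·m⁻¹·K⁻¹ = kg·m·s⁻³·K⁻¹
All reduce to kg·m·s⁻³·K⁻¹ except (2), which is kg·s⁻³·K⁻¹.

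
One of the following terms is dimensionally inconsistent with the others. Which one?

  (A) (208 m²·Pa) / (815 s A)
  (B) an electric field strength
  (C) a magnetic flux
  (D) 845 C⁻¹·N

(C)

In SI base units:
  (A) [kg·m·s⁻²] / [s·A] = kg·m·s⁻³·A⁻¹
  (B) [electric field strength] = kg·m·s⁻³·A⁻¹
  (C) [magnetic flux] = kg·m²·s⁻²·A⁻¹
  (D) N·C⁻¹ = kg·m·s⁻²·(s·A)⁻¹ = kg·m·s⁻³·A⁻¹
All reduce to kg·m·s⁻³·A⁻¹ except (C), which is kg·m²·s⁻²·A⁻¹.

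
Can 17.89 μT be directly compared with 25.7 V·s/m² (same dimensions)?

Work out the base dimensions of each:
  17.89 μT:  T = Wb·m⁻² = kg·s⁻²·A⁻¹
  25.7 V·s/m²:  V·s·m⁻² = J·C⁻¹·s·m⁻² = kg·s⁻²·A⁻¹
Both are kg·s⁻²·A⁻¹, so they have the same dimensions and can be added.

Yes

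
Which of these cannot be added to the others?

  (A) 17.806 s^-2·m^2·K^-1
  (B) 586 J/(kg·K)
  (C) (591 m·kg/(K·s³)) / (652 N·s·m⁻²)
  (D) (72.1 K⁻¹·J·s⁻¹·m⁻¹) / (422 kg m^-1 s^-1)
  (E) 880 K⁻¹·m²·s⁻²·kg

Expand each in SI base units:
  (A) m²·s⁻²·K⁻¹
  (B) J·kg⁻¹·K⁻¹ = N·m·kg⁻¹·K⁻¹ = m²·s⁻²·K⁻¹
  (C) [kg·m·s⁻³·K⁻¹] / [kg·m⁻¹·s⁻¹] = m²·s⁻²·K⁻¹
  (D) [kg·m·s⁻³·K⁻¹] / [kg·m⁻¹·s⁻¹] = m²·s⁻²·K⁻¹
  (E) kg·m²·s⁻²·K⁻¹
All reduce to m²·s⁻²·K⁻¹ except (E), which is kg·m²·s⁻²·K⁻¹.

(E)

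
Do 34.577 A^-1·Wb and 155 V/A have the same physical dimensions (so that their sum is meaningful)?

No

Reduce each to base SI dimensions:
  34.577 A^-1·Wb:  Wb·A⁻¹ = V·s·A⁻¹ = kg·m²·s⁻²·A⁻²
  155 V/A:  V·A⁻¹ = J·C⁻¹·A⁻¹ = kg·m²·s⁻³·A⁻²
kg·m²·s⁻²·A⁻² ≠ kg·m²·s⁻³·A⁻², so they cannot be added.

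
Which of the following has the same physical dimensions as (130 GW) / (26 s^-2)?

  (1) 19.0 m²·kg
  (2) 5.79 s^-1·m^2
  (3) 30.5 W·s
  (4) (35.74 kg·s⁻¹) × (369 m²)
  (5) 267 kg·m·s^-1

Reference: [kg·m²·s⁻³] / [s⁻²] = kg·m²·s⁻¹.
Each option:
  (1) kg·m²
  (2) m²·s⁻¹
  (3) W·s = J·s⁻¹·s = kg·m²·s⁻²
  (4) [kg·s⁻¹] · [m²] = kg·m²·s⁻¹  ← same
  (5) kg·m·s⁻¹
Only (4) matches kg·m²·s⁻¹.

(4)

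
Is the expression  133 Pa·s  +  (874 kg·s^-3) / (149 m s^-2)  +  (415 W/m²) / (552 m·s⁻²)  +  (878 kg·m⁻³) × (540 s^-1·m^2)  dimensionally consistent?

Yes

Expand each in SI base units:
  133 Pa·s:  Pa·s = N·m⁻²·s = kg·m⁻¹·s⁻¹
  (874 kg·s^-3) / (149 m s^-2):  [kg·s⁻³] / [m·s⁻²] = kg·m⁻¹·s⁻¹
  (415 W/m²) / (552 m·s⁻²):  [kg·s⁻³] / [m·s⁻²] = kg·m⁻¹·s⁻¹
  (878 kg·m⁻³) × (540 s^-1·m^2):  [kg·m⁻³] · [m²·s⁻¹] = kg·m⁻¹·s⁻¹
Every term reduces to kg·m⁻¹·s⁻¹.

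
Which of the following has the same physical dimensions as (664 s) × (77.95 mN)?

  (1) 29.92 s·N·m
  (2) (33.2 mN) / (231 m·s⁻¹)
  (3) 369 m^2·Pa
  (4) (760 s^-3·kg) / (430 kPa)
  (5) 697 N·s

(5)

Reference: [s] · [kg·m·s⁻²] = kg·m·s⁻¹.
Each option:
  (1) N·m·s = kg·m·s⁻²·m·s = kg·m²·s⁻¹
  (2) [kg·m·s⁻²] / [m·s⁻¹] = kg·s⁻¹
  (3) Pa·m² = N·m⁻²·m² = kg·m·s⁻²
  (4) [kg·s⁻³] / [kg·m⁻¹·s⁻²] = m·s⁻¹
  (5) N·s = kg·m·s⁻²·s = kg·m·s⁻¹  ← same
Only (5) matches kg·m·s⁻¹.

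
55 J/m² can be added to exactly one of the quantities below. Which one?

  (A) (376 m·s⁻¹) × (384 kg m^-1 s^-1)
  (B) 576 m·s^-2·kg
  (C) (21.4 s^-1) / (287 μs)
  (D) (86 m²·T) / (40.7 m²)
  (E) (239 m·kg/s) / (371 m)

(A)

Reference: J·m⁻² = N·m·m⁻² = kg·s⁻².
Each option:
  (A) [m·s⁻¹] · [kg·m⁻¹·s⁻¹] = kg·s⁻²  ← same
  (B) kg·m·s⁻²
  (C) [s⁻¹] / [s] = s⁻²
  (D) [kg·m²·s⁻²·A⁻¹] / [m²] = kg·s⁻²·A⁻¹
  (E) [kg·m·s⁻¹] / [m] = kg·s⁻¹
Only (A) matches kg·s⁻².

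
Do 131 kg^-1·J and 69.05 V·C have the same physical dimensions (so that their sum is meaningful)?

Reduce each to base SI dimensions:
  131 kg^-1·J:  J·kg⁻¹ = N·m·kg⁻¹ = m²·s⁻²
  69.05 V·C:  C·V = s·A·J·C⁻¹ = kg·m²·s⁻²
m²·s⁻² ≠ kg·m²·s⁻², so they cannot be added.

No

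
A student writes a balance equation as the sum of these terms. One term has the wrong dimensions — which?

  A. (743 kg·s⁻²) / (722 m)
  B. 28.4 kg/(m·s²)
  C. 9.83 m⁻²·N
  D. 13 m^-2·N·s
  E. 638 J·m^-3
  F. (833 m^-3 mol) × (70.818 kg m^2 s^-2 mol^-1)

Expand each in SI base units:
  A. [kg·s⁻²] / [m] = kg·m⁻¹·s⁻²
  B. kg·m⁻¹·s⁻²
  C. N·m⁻² = kg·m·s⁻²·m⁻² = kg·m⁻¹·s⁻²
  D. N·s·m⁻² = kg·m·s⁻²·s·m⁻² = kg·m⁻¹·s⁻¹
  E. J·m⁻³ = N·m·m⁻³ = kg·m⁻¹·s⁻²
  F. [m⁻³·mol] · [kg·m²·s⁻²·mol⁻¹] = kg·m⁻¹·s⁻²
All reduce to kg·m⁻¹·s⁻² except D., which is kg·m⁻¹·s⁻¹.

D.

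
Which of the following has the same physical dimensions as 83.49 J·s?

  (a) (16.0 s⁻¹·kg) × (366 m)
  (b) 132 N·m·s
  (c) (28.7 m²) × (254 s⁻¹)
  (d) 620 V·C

Reference: J·s = N·m·s = kg·m²·s⁻¹.
Each option:
  (a) [kg·s⁻¹] · [m] = kg·m·s⁻¹
  (b) N·m·s = kg·m·s⁻²·m·s = kg·m²·s⁻¹  ← same
  (c) [m²] · [s⁻¹] = m²·s⁻¹
  (d) C·V = s·A·J·C⁻¹ = kg·m²·s⁻²
Only (b) matches kg·m²·s⁻¹.

(b)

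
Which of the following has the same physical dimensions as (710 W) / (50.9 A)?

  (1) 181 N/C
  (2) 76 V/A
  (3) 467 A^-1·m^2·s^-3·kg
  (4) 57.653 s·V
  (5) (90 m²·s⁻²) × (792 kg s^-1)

Reference: [kg·m²·s⁻³] / [A] = kg·m²·s⁻³·A⁻¹.
Each option:
  (1) N·C⁻¹ = kg·m·s⁻²·(s·A)⁻¹ = kg·m·s⁻³·A⁻¹
  (2) V·A⁻¹ = J·C⁻¹·A⁻¹ = kg·m²·s⁻³·A⁻²
  (3) kg·m²·s⁻³·A⁻¹  ← same
  (4) V·s = J·C⁻¹·s = kg·m²·s⁻²·A⁻¹
  (5) [m²·s⁻²] · [kg·s⁻¹] = kg·m²·s⁻³
Only (3) matches kg·m²·s⁻³·A⁻¹.

(3)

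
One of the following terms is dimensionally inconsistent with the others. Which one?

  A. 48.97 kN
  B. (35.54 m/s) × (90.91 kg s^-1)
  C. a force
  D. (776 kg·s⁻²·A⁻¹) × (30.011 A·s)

D.

Reduce each to base SI dimensions:
  A. N = kg·m·s⁻²
  B. [m·s⁻¹] · [kg·s⁻¹] = kg·m·s⁻²
  C. [force] = kg·m·s⁻²
  D. [kg·s⁻²·A⁻¹] · [s·A] = kg·s⁻¹
All reduce to kg·m·s⁻² except D., which is kg·s⁻¹.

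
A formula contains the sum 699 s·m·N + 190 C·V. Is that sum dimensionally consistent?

No

In SI base units:
  699 s·m·N:  N·m·s = kg·m·s⁻²·m·s = kg·m²·s⁻¹
  190 C·V:  C·V = s·A·J·C⁻¹ = kg·m²·s⁻²
kg·m²·s⁻¹ ≠ kg·m²·s⁻², so they cannot be added.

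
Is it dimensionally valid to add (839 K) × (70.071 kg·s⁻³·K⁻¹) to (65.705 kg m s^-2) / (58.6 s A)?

Expand each in SI base units:
  (839 K) × (70.071 kg·s⁻³·K⁻¹):  [K] · [kg·s⁻³·K⁻¹] = kg·s⁻³
  (65.705 kg m s^-2) / (58.6 s A):  [kg·m·s⁻²] / [s·A] = kg·m·s⁻³·A⁻¹
kg·s⁻³ ≠ kg·m·s⁻³·A⁻¹, so they cannot be added.

No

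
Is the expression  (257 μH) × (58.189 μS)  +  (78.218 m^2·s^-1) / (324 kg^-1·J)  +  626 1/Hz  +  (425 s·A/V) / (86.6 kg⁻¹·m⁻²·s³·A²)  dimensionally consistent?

Yes

Expand each in SI base units:
  (257 μH) × (58.189 μS):  [kg·m²·s⁻²·A⁻²] · [kg⁻¹·m⁻²·s³·A²] = s
  (78.218 m^2·s^-1) / (324 kg^-1·J):  [m²·s⁻¹] / [m²·s⁻²] = s
  626 1/Hz:  Hz⁻¹ = (s⁻¹)⁻¹ = s
  (425 s·A/V) / (86.6 kg⁻¹·m⁻²·s³·A²):  [kg⁻¹·m⁻²·s⁴·A²] / [kg⁻¹·m⁻²·s³·A²] = s
Every term reduces to s.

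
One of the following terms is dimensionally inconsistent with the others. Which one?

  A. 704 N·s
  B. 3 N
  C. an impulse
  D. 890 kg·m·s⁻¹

Reduce each to base SI dimensions:
  A. N·s = kg·m·s⁻²·s = kg·m·s⁻¹
  B. N = kg·m·s⁻²
  C. [impulse] = kg·m·s⁻¹
  D. kg·m·s⁻¹
All reduce to kg·m·s⁻¹ except B., which is kg·m·s⁻².

B.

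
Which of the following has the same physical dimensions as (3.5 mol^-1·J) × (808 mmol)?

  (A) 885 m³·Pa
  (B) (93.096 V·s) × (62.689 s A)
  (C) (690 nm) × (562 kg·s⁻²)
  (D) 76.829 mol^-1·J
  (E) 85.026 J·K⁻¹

Reference: [kg·m²·s⁻²·mol⁻¹] · [mol] = kg·m²·s⁻².
Each option:
  (A) Pa·m³ = N·m⁻²·m³ = kg·m²·s⁻²  ← same
  (B) [kg·m²·s⁻²·A⁻¹] · [s·A] = kg·m²·s⁻¹
  (C) [m] · [kg·s⁻²] = kg·m·s⁻²
  (D) J·mol⁻¹ = N·m·mol⁻¹ = kg·m²·s⁻²·mol⁻¹
  (E) J·K⁻¹ = N·m·K⁻¹ = kg·m²·s⁻²·K⁻¹
Only (A) matches kg·m²·s⁻².

(A)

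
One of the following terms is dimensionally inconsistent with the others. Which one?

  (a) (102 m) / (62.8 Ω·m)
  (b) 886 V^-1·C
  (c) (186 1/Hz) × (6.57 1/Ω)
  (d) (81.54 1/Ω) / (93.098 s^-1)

(a)

In SI base units:
  (a) [m] / [kg·m³·s⁻³·A⁻²] = kg⁻¹·m⁻²·s³·A²
  (b) C·V⁻¹ = s·A·(J·C⁻¹)⁻¹ = kg⁻¹·m⁻²·s⁴·A²
  (c) [s] · [kg⁻¹·m⁻²·s³·A²] = kg⁻¹·m⁻²·s⁴·A²
  (d) [kg⁻¹·m⁻²·s³·A²] / [s⁻¹] = kg⁻¹·m⁻²·s⁴·A²
All reduce to kg⁻¹·m⁻²·s⁴·A² except (a), which is kg⁻¹·m⁻²·s³·A².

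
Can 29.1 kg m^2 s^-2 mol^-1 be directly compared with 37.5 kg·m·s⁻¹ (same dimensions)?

In SI base units:
  29.1 kg m^2 s^-2 mol^-1:  kg·m²·s⁻²·mol⁻¹
  37.5 kg·m·s⁻¹:  kg·m·s⁻¹
kg·m²·s⁻²·mol⁻¹ ≠ kg·m·s⁻¹, so they cannot be added.

No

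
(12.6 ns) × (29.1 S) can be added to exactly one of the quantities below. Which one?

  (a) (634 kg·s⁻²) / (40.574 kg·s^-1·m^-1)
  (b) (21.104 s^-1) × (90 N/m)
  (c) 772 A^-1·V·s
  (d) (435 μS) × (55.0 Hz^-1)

(d)

Reference: [s] · [kg⁻¹·m⁻²·s³·A²] = kg⁻¹·m⁻²·s⁴·A².
Each option:
  (a) [kg·s⁻²] / [kg·m⁻¹·s⁻¹] = m·s⁻¹
  (b) [s⁻¹] · [kg·s⁻²] = kg·s⁻³
  (c) V·s·A⁻¹ = J·C⁻¹·s·A⁻¹ = kg·m²·s⁻²·A⁻²
  (d) [kg⁻¹·m⁻²·s³·A²] · [s] = kg⁻¹·m⁻²·s⁴·A²  ← same
Only (d) matches kg⁻¹·m⁻²·s⁴·A².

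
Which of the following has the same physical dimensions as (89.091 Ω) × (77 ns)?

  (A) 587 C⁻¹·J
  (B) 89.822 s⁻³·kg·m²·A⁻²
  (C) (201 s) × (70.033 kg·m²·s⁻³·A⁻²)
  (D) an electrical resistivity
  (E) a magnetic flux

Reference: [kg·m²·s⁻³·A⁻²] · [s] = kg·m²·s⁻²·A⁻².
Each option:
  (A) J·C⁻¹ = N·m·(s·A)⁻¹ = kg·m²·s⁻³·A⁻¹
  (B) kg·m²·s⁻³·A⁻²
  (C) [s] · [kg·m²·s⁻³·A⁻²] = kg·m²·s⁻²·A⁻²  ← same
  (D) [electrical resistivity] = kg·m³·s⁻³·A⁻²
  (E) [magnetic flux] = kg·m²·s⁻²·A⁻¹
Only (C) matches kg·m²·s⁻²·A⁻².

(C)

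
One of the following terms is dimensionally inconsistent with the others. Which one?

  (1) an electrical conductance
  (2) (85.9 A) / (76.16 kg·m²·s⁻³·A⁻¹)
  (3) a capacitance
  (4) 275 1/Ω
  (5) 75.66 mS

(3)

Expand each in SI base units:
  (1) [electrical conductance] = kg⁻¹·m⁻²·s³·A²
  (2) [A] / [kg·m²·s⁻³·A⁻¹] = kg⁻¹·m⁻²·s³·A²
  (3) [capacitance] = kg⁻¹·m⁻²·s⁴·A²
  (4) Ω⁻¹ = (V·A⁻¹)⁻¹ = kg⁻¹·m⁻²·s³·A²
  (5) S = Ω⁻¹ = kg⁻¹·m⁻²·s³·A²
All reduce to kg⁻¹·m⁻²·s³·A² except (3), which is kg⁻¹·m⁻²·s⁴·A².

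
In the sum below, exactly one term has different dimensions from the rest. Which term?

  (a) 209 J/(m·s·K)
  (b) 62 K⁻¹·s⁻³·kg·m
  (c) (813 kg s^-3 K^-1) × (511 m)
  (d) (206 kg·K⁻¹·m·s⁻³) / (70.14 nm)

Dimensions:
  (a) J·s⁻¹·m⁻¹·K⁻¹ = N·m·s⁻¹·m⁻¹·K⁻¹ = kg·m·s⁻³·K⁻¹
  (b) kg·m·s⁻³·K⁻¹
  (c) [kg·s⁻³·K⁻¹] · [m] = kg·m·s⁻³·K⁻¹
  (d) [kg·m·s⁻³·K⁻¹] / [m] = kg·s⁻³·K⁻¹
All reduce to kg·m·s⁻³·K⁻¹ except (d), which is kg·s⁻³·K⁻¹.

(d)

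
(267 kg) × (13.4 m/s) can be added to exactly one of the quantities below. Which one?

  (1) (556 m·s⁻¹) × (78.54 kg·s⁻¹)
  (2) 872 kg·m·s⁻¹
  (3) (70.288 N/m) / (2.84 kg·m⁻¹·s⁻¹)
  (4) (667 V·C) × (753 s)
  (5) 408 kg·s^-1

(2)

Reference: [kg] · [m·s⁻¹] = kg·m·s⁻¹.
Each option:
  (1) [m·s⁻¹] · [kg·s⁻¹] = kg·m·s⁻²
  (2) kg·m·s⁻¹  ← same
  (3) [kg·s⁻²] / [kg·m⁻¹·s⁻¹] = m·s⁻¹
  (4) [kg·m²·s⁻²] · [s] = kg·m²·s⁻¹
  (5) kg·s⁻¹
Only (2) matches kg·m·s⁻¹.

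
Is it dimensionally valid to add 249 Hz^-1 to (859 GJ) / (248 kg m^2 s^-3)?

Yes

Expand each in SI base units:
  249 Hz^-1:  Hz⁻¹ = (s⁻¹)⁻¹ = s
  (859 GJ) / (248 kg m^2 s^-3):  [kg·m²·s⁻²] / [kg·m²·s⁻³] = s
Both are s, so they have the same dimensions and can be added.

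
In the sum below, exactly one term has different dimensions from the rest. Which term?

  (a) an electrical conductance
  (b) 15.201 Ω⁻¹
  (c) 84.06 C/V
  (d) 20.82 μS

(c)

Dimensions:
  (a) [electrical conductance] = kg⁻¹·m⁻²·s³·A²
  (b) Ω⁻¹ = (V·A⁻¹)⁻¹ = kg⁻¹·m⁻²·s³·A²
  (c) C·V⁻¹ = s·A·(J·C⁻¹)⁻¹ = kg⁻¹·m⁻²·s⁴·A²
  (d) S = Ω⁻¹ = kg⁻¹·m⁻²·s³·A²
All reduce to kg⁻¹·m⁻²·s³·A² except (c), which is kg⁻¹·m⁻²·s⁴·A².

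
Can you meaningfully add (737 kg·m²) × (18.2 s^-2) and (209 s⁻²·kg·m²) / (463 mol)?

Reduce each to base SI dimensions:
  (737 kg·m²) × (18.2 s^-2):  [kg·m²] · [s⁻²] = kg·m²·s⁻²
  (209 s⁻²·kg·m²) / (463 mol):  [kg·m²·s⁻²] / [mol] = kg·m²·s⁻²·mol⁻¹
kg·m²·s⁻² ≠ kg·m²·s⁻²·mol⁻¹, so they cannot be added.

No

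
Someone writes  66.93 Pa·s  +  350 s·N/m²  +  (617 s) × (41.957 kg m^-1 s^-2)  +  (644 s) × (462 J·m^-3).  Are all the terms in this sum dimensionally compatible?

Reduce each to base SI dimensions:
  66.93 Pa·s:  Pa·s = N·m⁻²·s = kg·m⁻¹·s⁻¹
  350 s·N/m²:  N·s·m⁻² = kg·m·s⁻²·s·m⁻² = kg·m⁻¹·s⁻¹
  (617 s) × (41.957 kg m^-1 s^-2):  [s] · [kg·m⁻¹·s⁻²] = kg·m⁻¹·s⁻¹
  (644 s) × (462 J·m^-3):  [s] · [kg·m⁻¹·s⁻²] = kg·m⁻¹·s⁻¹
Every term reduces to kg·m⁻¹·s⁻¹.

Yes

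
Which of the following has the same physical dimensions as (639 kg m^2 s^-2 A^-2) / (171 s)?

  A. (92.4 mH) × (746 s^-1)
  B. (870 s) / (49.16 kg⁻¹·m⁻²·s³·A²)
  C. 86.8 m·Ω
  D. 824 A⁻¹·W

A.

Reference: [kg·m²·s⁻²·A⁻²] / [s] = kg·m²·s⁻³·A⁻².
Each option:
  A. [kg·m²·s⁻²·A⁻²] · [s⁻¹] = kg·m²·s⁻³·A⁻²  ← same
  B. [s] / [kg⁻¹·m⁻²·s³·A²] = kg·m²·s⁻²·A⁻²
  C. Ω·m = V·A⁻¹·m = kg·m³·s⁻³·A⁻²
  D. W·A⁻¹ = J·s⁻¹·A⁻¹ = kg·m²·s⁻³·A⁻¹
Only A. matches kg·m²·s⁻³·A⁻².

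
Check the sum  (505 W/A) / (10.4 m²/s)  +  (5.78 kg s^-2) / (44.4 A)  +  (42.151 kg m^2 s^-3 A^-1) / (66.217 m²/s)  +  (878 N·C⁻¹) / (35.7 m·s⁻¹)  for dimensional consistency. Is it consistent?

Reduce each to base SI dimensions:
  (505 W/A) / (10.4 m²/s):  [kg·m²·s⁻³·A⁻¹] / [m²·s⁻¹] = kg·s⁻²·A⁻¹
  (5.78 kg s^-2) / (44.4 A):  [kg·s⁻²] / [A] = kg·s⁻²·A⁻¹
  (42.151 kg m^2 s^-3 A^-1) / (66.217 m²/s):  [kg·m²·s⁻³·A⁻¹] / [m²·s⁻¹] = kg·s⁻²·A⁻¹
  (878 N·C⁻¹) / (35.7 m·s⁻¹):  [kg·m·s⁻³·A⁻¹] / [m·s⁻¹] = kg·s⁻²·A⁻¹
Every term reduces to kg·s⁻²·A⁻¹.

Yes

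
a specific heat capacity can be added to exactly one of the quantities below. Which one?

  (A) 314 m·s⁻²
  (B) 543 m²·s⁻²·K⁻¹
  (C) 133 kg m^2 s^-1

Reference: [specific heat capacity] = m²·s⁻²·K⁻¹.
Each option:
  (A) m·s⁻²
  (B) m²·s⁻²·K⁻¹  ← same
  (C) kg·m²·s⁻¹
Only (B) matches m²·s⁻²·K⁻¹.

(B)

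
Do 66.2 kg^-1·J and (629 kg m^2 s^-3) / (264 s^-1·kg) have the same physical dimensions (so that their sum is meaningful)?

In SI base units:
  66.2 kg^-1·J:  J·kg⁻¹ = N·m·kg⁻¹ = m²·s⁻²
  (629 kg m^2 s^-3) / (264 s^-1·kg):  [kg·m²·s⁻³] / [kg·s⁻¹] = m²·s⁻²
Both are m²·s⁻², so they have the same dimensions and can be added.

Yes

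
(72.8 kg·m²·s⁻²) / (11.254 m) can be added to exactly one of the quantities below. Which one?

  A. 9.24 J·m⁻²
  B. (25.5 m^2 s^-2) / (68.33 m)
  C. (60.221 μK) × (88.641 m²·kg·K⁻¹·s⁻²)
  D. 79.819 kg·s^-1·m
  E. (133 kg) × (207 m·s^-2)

Reference: [kg·m²·s⁻²] / [m] = kg·m·s⁻².
Each option:
  A. J·m⁻² = N·m·m⁻² = kg·s⁻²
  B. [m²·s⁻²] / [m] = m·s⁻²
  C. [K] · [kg·m²·s⁻²·K⁻¹] = kg·m²·s⁻²
  D. kg·m·s⁻¹
  E. [kg] · [m·s⁻²] = kg·m·s⁻²  ← same
Only E. matches kg·m·s⁻².

E.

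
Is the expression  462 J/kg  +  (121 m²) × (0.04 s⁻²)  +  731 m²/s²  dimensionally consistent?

Work out the base dimensions of each:
  462 J/kg:  J·kg⁻¹ = N·m·kg⁻¹ = m²·s⁻²
  (121 m²) × (0.04 s⁻²):  [m²] · [s⁻²] = m²·s⁻²
  731 m²/s²:  m²·s⁻²
Every term reduces to m²·s⁻².

Yes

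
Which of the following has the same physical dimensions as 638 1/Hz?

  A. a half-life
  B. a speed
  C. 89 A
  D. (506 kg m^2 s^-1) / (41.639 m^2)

Reference: Hz⁻¹ = (s⁻¹)⁻¹ = s.
Each option:
  A. [half-life] = s  ← same
  B. [speed] = m·s⁻¹
  C. A
  D. [kg·m²·s⁻¹] / [m²] = kg·s⁻¹
Only A. matches s.

A.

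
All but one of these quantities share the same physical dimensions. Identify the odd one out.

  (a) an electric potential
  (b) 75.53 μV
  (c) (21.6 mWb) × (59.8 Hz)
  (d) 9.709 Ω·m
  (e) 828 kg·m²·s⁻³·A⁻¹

Work out the base dimensions of each:
  (a) [electric potential] = kg·m²·s⁻³·A⁻¹
  (b) V = J·C⁻¹ = kg·m²·s⁻³·A⁻¹
  (c) [kg·m²·s⁻²·A⁻¹] · [s⁻¹] = kg·m²·s⁻³·A⁻¹
  (d) Ω·m = V·A⁻¹·m = kg·m³·s⁻³·A⁻²
  (e) kg·m²·s⁻³·A⁻¹
All reduce to kg·m²·s⁻³·A⁻¹ except (d), which is kg·m³·s⁻³·A⁻².

(d)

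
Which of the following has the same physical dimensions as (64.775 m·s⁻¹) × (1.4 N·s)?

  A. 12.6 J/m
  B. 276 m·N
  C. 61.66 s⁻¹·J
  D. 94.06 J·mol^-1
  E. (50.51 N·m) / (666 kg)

Reference: [m·s⁻¹] · [kg·m·s⁻¹] = kg·m²·s⁻².
Each option:
  A. J·m⁻¹ = N·m·m⁻¹ = kg·m·s⁻²
  B. N·m = kg·m·s⁻²·m = kg·m²·s⁻²  ← same
  C. J·s⁻¹ = N·m·s⁻¹ = kg·m²·s⁻³
  D. J·mol⁻¹ = N·m·mol⁻¹ = kg·m²·s⁻²·mol⁻¹
  E. [kg·m²·s⁻²] / [kg] = m²·s⁻²
Only B. matches kg·m²·s⁻².

B.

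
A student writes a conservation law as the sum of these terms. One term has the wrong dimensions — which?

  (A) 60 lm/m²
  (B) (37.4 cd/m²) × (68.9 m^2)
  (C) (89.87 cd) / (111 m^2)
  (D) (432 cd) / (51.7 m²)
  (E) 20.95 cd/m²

Work out the base dimensions of each:
  (A) lm·m⁻² = cd·m⁻² = m⁻²·cd
  (B) [m⁻²·cd] · [m²] = cd
  (C) [cd] / [m²] = m⁻²·cd
  (D) [cd] / [m²] = m⁻²·cd
  (E) cd·m⁻² = m⁻²·cd
All reduce to m⁻²·cd except (B), which is cd.

(B)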